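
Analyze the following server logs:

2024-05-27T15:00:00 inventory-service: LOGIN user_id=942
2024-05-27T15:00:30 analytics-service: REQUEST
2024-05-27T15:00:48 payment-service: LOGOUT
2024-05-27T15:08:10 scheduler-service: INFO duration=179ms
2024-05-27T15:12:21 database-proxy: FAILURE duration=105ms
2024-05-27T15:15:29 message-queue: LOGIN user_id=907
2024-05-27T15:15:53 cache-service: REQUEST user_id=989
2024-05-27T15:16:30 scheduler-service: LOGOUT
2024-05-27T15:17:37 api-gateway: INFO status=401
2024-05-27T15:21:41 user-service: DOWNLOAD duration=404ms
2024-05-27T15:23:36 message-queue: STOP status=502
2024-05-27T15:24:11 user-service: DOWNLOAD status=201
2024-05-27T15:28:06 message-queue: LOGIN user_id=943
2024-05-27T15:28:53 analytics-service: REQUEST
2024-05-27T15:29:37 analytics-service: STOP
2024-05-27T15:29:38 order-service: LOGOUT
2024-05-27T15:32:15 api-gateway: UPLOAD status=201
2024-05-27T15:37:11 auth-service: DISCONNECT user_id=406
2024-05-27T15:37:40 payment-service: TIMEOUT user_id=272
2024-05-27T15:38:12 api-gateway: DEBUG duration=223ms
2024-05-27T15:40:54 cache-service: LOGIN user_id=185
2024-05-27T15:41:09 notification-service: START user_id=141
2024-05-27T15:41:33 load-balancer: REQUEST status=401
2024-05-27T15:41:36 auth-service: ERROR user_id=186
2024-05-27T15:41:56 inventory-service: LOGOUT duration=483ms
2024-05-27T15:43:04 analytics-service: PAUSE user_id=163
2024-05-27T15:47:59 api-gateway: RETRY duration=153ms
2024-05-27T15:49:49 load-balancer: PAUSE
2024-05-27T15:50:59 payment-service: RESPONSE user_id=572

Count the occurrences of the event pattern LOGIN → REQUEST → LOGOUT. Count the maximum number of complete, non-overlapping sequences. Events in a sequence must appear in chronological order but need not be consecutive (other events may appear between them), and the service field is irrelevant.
4

To count sequences:

1. Look for pattern: LOGIN → REQUEST → LOGOUT
2. Greedily scan the log in chronological order, matching each sequence element in turn (ignoring service)
3. Each time the full pattern completes, increment the count and restart matching from the next event
4. Complete non-overlapping sequences found: 4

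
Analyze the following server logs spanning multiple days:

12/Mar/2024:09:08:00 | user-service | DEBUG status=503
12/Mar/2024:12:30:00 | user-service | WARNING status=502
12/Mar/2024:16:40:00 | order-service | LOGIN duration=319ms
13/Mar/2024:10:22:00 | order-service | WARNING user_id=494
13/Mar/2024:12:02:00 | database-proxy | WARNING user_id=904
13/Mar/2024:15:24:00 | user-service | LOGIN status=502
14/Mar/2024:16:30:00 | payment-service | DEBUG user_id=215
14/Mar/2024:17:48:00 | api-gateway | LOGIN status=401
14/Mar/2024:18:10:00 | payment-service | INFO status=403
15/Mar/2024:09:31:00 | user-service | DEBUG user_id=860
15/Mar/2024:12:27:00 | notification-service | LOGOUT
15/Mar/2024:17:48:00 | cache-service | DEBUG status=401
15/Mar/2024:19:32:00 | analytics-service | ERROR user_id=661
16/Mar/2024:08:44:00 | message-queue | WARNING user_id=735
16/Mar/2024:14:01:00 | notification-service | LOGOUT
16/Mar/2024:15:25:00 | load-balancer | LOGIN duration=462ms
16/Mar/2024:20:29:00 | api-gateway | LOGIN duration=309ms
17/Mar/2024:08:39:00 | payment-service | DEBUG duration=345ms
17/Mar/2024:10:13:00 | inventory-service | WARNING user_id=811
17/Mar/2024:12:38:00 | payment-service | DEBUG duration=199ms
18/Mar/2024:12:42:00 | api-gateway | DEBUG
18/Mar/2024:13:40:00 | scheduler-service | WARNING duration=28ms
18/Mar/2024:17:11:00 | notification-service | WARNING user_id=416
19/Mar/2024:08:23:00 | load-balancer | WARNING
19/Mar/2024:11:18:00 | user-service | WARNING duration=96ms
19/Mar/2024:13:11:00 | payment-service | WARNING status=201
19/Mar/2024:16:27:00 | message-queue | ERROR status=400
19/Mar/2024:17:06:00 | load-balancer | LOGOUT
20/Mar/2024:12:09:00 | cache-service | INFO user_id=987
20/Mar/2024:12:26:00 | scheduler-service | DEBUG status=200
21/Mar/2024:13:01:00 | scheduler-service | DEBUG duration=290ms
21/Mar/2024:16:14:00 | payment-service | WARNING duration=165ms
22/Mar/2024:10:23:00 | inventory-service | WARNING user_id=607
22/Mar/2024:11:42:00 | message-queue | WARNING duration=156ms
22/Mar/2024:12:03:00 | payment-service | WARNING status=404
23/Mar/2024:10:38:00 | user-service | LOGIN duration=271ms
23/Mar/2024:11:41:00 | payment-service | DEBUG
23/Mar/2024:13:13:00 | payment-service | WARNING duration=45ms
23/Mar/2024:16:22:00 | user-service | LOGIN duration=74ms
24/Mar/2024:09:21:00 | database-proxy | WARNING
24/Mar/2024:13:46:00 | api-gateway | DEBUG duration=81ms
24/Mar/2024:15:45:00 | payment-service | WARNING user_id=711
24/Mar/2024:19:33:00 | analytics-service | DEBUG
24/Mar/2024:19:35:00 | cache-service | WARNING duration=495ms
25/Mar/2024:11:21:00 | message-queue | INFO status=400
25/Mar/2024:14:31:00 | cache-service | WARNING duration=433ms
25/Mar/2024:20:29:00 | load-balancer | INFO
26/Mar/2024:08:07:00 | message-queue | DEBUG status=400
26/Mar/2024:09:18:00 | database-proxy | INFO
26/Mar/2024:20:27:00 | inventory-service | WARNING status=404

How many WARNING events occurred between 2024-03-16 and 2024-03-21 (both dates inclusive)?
8

To filter by date range:

1. Date range: 2024-03-16 through 2024-03-21, both dates inclusive
2. Filter for WARNING events whose date falls in this range
3. Count matching events: 8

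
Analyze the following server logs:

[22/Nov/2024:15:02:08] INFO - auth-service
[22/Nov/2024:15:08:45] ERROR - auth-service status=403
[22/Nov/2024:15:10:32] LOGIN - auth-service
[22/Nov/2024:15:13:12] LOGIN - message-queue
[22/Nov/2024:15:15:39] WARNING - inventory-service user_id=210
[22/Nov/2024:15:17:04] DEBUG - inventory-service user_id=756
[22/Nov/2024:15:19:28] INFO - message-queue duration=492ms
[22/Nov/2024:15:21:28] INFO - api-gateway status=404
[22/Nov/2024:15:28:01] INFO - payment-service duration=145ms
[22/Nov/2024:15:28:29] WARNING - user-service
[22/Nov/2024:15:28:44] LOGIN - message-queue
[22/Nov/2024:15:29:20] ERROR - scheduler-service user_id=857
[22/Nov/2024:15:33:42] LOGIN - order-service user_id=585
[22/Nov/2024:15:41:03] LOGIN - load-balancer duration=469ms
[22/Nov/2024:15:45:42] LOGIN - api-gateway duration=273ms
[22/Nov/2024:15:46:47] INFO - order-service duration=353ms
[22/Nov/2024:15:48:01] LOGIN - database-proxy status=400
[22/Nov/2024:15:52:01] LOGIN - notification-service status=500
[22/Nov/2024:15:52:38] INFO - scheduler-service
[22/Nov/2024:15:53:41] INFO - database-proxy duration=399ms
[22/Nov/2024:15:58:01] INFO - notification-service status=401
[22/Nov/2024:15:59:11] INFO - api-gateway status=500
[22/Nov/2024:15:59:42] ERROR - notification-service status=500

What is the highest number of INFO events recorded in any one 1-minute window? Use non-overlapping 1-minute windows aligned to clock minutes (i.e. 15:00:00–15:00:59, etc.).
1

To find the burst window:

1. Divide the log period into non-overlapping 1-minute windows starting at 15:00
2. Count INFO events in each window
3. Find the window with maximum count
4. Maximum events in a window: 1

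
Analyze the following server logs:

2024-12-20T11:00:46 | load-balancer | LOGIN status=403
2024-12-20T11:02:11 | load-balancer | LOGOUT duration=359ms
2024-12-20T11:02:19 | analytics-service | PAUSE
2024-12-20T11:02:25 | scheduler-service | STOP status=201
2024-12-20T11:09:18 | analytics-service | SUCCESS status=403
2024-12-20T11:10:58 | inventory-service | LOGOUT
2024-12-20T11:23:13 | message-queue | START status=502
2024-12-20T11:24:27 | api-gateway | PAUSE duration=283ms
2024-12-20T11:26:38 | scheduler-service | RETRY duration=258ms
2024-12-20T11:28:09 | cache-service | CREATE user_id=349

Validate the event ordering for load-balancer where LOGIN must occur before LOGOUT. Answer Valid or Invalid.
Valid

To validate ordering:

1. Required order: LOGIN → LOGOUT
2. Rule: LOGIN must occur before LOGOUT
3. Check actual order of events for load-balancer
4. Result: Valid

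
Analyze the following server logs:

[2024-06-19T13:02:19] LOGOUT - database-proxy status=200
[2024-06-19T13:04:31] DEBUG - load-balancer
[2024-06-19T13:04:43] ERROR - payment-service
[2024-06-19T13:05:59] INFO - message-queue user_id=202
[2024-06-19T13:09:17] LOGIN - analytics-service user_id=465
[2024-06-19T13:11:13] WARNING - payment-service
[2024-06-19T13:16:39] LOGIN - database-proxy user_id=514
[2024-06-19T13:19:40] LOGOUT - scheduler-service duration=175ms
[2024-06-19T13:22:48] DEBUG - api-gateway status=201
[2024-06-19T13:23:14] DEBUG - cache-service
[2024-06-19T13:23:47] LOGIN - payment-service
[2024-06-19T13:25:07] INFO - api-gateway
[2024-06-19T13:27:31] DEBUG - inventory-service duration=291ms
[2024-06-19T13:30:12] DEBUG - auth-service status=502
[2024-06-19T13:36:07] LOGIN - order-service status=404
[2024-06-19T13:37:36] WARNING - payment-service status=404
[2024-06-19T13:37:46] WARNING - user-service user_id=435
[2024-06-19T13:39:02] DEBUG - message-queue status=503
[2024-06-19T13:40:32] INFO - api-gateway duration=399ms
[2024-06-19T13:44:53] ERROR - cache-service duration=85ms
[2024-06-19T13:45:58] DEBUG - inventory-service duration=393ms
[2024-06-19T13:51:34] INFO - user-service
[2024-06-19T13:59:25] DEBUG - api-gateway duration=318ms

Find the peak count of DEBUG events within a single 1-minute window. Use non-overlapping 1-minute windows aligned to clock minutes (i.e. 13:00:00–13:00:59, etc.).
1

To find the burst window:

1. Divide the log period into non-overlapping 1-minute windows starting at 13:00
2. Count DEBUG events in each window
3. Find the window with maximum count
4. Maximum events in a window: 1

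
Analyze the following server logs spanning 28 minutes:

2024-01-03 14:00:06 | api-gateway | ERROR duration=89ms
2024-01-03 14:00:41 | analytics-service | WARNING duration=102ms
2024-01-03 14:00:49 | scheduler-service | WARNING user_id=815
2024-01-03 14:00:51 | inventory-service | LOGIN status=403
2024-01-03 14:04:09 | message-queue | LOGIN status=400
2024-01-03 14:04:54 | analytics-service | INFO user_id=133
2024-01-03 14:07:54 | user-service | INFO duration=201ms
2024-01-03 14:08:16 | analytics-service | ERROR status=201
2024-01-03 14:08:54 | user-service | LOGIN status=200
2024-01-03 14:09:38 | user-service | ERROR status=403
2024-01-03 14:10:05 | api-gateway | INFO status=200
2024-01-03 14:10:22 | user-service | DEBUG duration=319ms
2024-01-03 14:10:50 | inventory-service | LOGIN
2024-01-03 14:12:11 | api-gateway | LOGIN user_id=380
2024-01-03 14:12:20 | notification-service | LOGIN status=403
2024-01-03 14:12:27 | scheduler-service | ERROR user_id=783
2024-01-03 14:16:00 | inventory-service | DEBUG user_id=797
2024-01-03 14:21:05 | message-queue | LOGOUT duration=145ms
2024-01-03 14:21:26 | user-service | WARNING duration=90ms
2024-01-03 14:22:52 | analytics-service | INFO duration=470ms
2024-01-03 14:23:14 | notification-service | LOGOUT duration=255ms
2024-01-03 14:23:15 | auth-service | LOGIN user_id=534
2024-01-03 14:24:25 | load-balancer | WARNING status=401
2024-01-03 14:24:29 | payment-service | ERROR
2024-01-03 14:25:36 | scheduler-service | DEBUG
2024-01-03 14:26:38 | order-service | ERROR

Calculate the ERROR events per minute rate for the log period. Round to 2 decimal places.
0.21

To calculate the rate:

1. Count total ERROR events: 6
2. Total time period: 28 minutes
3. Rate = 6 / 28 = 0.21 events per minute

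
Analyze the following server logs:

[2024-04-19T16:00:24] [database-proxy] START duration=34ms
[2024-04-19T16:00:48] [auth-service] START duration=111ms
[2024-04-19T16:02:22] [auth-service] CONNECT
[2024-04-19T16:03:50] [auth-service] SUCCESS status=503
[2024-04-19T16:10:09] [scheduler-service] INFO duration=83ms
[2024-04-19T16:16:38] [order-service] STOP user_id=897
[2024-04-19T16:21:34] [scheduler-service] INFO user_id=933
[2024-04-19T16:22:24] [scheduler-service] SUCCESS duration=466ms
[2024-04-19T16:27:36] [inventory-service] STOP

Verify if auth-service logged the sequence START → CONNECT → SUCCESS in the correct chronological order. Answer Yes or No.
Yes

To verify sequence order:

1. Find all events in sequence START → CONNECT → SUCCESS for auth-service
2. Extract their timestamps
3. Check if timestamps are in ascending order
4. Result: Yes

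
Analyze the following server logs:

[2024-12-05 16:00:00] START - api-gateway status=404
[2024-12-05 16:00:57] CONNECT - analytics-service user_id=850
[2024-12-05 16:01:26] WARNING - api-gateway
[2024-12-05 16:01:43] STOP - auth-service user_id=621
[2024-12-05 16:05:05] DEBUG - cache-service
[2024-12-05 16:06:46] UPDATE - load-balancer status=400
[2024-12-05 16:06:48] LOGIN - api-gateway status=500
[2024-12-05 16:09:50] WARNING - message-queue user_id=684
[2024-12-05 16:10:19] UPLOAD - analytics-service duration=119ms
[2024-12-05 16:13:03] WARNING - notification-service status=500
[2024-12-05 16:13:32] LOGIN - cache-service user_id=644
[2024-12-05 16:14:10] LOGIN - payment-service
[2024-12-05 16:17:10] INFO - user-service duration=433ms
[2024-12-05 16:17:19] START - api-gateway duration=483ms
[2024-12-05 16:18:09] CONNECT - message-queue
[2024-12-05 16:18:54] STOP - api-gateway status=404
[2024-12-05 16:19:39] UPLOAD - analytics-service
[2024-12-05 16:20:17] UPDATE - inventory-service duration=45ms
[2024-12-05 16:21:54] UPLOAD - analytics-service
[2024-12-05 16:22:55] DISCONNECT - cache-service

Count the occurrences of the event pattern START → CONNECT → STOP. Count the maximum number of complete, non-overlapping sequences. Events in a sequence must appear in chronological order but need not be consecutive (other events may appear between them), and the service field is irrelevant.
2

To count sequences:

1. Look for pattern: START → CONNECT → STOP
2. Greedily scan the log in chronological order, matching each sequence element in turn (ignoring service)
3. Each time the full pattern completes, increment the count and restart matching from the next event
4. Complete non-overlapping sequences found: 2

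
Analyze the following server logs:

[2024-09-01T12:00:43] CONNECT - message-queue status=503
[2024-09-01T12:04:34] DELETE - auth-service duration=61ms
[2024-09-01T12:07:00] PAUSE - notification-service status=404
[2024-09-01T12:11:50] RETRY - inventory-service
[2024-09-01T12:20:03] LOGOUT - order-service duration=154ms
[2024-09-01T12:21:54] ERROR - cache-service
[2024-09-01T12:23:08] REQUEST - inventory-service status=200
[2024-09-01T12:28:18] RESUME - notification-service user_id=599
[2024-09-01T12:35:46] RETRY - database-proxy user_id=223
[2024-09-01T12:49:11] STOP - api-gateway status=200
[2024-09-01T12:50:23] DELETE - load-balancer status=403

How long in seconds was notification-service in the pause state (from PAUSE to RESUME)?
1278

To calculate state duration:

1. Find PAUSE event for notification-service: 2024-09-01T12:07:00
2. Find RESUME event for notification-service: 2024-09-01T12:28:18
3. Calculate duration: 2024-09-01T12:28:18 - 2024-09-01T12:07:00 = 1278 seconds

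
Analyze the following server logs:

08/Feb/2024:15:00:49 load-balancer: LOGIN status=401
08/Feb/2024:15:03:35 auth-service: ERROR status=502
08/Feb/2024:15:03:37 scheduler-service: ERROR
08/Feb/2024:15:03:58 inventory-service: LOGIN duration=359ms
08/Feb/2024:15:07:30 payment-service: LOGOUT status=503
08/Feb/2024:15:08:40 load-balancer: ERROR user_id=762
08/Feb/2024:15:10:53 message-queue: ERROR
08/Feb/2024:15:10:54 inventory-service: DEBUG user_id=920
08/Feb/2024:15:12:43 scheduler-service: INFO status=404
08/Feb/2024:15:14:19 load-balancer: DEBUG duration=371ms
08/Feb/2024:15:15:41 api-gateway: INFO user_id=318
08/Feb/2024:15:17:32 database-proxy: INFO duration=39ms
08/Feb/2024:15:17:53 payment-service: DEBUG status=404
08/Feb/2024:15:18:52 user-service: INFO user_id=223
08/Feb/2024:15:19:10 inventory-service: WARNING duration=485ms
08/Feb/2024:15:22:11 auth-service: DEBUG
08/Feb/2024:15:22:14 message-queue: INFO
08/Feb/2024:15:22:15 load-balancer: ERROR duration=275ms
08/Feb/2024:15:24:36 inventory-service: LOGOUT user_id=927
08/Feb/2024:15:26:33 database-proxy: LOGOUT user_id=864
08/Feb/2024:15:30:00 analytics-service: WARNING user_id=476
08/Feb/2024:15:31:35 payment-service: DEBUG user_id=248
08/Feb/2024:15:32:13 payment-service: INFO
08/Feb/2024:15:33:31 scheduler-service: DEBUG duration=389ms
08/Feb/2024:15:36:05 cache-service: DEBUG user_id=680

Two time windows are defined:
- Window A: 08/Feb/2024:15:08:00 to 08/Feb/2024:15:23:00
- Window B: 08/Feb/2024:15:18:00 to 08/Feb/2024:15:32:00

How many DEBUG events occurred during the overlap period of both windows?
1

To find overlap events:

1. Window A: 08/Feb/2024:15:08:00 to 08/Feb/2024:15:23:00
2. Window B: 08/Feb/2024:15:18:00 to 08/Feb/2024:15:32:00
3. Overlap period: 08/Feb/2024:15:18:00 to 08/Feb/2024:15:23:00
4. Count DEBUG events in overlap: 1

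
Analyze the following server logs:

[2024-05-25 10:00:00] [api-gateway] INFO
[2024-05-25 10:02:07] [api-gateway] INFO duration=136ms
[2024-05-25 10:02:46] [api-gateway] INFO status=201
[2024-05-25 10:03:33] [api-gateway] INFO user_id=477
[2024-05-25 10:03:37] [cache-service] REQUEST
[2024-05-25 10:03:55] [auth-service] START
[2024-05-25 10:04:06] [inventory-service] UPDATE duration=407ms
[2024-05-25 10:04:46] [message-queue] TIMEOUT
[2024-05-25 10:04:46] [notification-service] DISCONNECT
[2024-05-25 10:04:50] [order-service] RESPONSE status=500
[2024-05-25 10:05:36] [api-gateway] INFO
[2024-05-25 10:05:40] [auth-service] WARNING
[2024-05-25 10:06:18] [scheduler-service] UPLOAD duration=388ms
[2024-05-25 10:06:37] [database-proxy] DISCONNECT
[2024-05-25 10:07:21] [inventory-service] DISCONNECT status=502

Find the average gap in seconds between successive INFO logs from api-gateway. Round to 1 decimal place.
84.0

To calculate average interval:

1. Find all INFO events for api-gateway in order
2. Calculate time gaps between consecutive events
3. Compute mean of gaps: 336 / 4 = 84.0 seconds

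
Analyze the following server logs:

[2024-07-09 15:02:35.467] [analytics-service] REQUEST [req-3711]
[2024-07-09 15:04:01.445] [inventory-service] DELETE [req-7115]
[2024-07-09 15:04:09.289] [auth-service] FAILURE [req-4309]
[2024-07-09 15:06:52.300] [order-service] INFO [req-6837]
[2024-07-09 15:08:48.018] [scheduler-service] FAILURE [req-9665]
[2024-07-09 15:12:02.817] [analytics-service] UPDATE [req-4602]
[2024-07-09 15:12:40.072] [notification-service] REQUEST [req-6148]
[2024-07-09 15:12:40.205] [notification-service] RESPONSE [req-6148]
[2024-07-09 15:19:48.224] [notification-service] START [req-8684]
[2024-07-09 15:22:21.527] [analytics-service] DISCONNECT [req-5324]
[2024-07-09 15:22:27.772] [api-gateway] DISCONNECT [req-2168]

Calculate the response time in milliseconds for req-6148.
133

To calculate latency:

1. Find REQUEST with id req-6148: 2024-07-09 15:12:40.072
2. Find RESPONSE with id req-6148: 2024-07-09 15:12:40.205
3. Latency: 2024-07-09 15:12:40.205 - 2024-07-09 15:12:40.072 = 133ms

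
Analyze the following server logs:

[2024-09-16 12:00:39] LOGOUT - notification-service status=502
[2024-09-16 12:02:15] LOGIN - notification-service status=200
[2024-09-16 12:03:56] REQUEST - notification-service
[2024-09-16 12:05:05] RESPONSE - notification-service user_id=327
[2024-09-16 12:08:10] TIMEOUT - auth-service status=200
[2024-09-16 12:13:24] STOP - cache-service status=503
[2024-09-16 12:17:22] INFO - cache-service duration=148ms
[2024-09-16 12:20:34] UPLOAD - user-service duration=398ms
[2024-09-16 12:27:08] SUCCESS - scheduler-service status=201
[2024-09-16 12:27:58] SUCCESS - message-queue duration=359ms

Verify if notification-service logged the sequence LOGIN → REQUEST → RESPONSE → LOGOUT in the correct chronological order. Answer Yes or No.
No

To verify sequence order:

1. Find all events in sequence LOGIN → REQUEST → RESPONSE → LOGOUT for notification-service
2. Extract their timestamps
3. Check if timestamps are in ascending order
4. Result: No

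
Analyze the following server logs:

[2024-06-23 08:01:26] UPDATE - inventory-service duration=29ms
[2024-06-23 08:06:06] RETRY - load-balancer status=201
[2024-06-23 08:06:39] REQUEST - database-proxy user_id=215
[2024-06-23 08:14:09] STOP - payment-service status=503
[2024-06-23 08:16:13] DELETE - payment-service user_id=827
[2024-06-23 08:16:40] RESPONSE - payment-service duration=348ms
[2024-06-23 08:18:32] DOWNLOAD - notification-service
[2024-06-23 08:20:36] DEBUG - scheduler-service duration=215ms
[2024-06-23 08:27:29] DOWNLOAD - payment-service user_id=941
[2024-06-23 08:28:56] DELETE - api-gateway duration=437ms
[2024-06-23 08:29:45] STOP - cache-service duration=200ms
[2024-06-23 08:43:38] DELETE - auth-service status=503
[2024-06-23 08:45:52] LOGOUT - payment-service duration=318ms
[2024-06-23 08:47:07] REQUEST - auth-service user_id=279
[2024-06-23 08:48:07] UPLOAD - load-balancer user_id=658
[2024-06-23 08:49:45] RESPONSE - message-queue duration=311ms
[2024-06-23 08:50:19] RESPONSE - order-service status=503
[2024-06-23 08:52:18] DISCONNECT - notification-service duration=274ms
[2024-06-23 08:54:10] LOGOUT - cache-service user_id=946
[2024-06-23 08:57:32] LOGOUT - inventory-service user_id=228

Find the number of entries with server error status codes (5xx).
3

To find matching entries:

1. Pattern to match: server error status codes (5xx)
2. Scan each log entry for the pattern
3. Count matches: 3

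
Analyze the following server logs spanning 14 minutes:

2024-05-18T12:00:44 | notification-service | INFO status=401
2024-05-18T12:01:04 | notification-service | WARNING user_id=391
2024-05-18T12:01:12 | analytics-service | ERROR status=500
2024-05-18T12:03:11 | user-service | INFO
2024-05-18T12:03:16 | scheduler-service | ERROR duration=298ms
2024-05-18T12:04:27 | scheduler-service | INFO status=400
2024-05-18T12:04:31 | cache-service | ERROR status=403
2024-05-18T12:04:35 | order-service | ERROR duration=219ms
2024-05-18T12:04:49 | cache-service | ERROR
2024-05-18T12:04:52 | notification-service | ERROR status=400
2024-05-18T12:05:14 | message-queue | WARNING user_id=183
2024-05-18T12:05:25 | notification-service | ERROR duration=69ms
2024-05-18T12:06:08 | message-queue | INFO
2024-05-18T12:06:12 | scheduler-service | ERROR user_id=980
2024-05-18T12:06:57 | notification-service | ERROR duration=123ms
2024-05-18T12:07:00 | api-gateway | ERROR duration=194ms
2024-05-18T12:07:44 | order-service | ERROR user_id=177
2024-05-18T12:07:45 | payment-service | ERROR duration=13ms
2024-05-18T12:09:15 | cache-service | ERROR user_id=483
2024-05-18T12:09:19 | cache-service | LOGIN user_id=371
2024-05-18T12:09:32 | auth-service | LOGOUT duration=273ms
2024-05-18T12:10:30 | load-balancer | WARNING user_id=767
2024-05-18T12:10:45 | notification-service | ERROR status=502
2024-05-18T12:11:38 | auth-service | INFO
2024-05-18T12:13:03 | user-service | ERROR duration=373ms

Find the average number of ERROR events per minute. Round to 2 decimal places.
1.07

To calculate the rate:

1. Count total ERROR events: 15
2. Total time period: 14 minutes
3. Rate = 15 / 14 = 1.07 events per minute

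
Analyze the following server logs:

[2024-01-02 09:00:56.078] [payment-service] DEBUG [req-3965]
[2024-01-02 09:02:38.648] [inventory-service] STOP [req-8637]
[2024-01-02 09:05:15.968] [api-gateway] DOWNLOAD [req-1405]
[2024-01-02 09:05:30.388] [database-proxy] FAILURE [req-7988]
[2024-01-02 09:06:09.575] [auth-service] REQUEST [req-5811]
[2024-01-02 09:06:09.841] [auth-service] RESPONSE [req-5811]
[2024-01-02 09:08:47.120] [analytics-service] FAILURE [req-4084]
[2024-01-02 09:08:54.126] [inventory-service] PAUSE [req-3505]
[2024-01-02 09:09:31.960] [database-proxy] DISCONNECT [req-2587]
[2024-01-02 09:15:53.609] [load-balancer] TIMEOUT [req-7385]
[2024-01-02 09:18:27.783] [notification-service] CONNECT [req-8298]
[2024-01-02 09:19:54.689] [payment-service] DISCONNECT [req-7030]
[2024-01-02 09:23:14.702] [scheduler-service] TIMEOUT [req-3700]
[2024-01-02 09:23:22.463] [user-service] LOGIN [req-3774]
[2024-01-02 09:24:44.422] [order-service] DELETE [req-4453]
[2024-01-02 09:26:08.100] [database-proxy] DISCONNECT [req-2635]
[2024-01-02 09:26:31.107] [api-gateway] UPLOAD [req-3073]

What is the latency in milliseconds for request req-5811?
266

To calculate latency:

1. Find REQUEST with id req-5811: 2024-01-02 09:06:09.575
2. Find RESPONSE with id req-5811: 2024-01-02 09:06:09.841
3. Latency: 2024-01-02 09:06:09.841 - 2024-01-02 09:06:09.575 = 266ms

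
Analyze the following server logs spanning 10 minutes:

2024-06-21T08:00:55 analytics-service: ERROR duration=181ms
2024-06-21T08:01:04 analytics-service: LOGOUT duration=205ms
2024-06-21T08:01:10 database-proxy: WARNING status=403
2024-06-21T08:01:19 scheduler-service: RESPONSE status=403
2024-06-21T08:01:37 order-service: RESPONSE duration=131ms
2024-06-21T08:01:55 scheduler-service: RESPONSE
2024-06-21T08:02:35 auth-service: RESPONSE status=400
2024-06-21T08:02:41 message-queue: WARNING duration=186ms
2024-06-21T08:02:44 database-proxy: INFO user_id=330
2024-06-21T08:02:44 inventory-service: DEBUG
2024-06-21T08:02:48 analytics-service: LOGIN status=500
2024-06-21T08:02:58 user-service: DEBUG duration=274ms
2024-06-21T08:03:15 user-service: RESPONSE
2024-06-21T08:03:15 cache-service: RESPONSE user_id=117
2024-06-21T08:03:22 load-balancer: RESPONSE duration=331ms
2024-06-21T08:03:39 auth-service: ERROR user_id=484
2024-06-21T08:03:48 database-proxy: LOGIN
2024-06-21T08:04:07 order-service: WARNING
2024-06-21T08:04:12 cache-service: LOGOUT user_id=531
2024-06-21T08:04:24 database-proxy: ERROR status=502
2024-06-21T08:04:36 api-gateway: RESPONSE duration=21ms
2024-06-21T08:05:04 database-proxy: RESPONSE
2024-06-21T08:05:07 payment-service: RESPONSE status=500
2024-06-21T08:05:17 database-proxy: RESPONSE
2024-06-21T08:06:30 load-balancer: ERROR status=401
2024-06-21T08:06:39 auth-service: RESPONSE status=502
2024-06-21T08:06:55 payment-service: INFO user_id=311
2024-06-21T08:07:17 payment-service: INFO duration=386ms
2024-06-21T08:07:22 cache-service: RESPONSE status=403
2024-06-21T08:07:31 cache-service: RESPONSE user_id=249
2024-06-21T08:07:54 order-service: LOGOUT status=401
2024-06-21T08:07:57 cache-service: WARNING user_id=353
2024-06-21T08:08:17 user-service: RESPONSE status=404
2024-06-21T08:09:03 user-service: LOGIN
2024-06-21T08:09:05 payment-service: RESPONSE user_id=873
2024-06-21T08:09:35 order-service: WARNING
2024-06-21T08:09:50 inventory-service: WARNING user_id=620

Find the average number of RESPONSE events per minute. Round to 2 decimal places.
1.6

To calculate the rate:

1. Count total RESPONSE events: 16
2. Total time period: 10 minutes
3. Rate = 16 / 10 = 1.6 events per minute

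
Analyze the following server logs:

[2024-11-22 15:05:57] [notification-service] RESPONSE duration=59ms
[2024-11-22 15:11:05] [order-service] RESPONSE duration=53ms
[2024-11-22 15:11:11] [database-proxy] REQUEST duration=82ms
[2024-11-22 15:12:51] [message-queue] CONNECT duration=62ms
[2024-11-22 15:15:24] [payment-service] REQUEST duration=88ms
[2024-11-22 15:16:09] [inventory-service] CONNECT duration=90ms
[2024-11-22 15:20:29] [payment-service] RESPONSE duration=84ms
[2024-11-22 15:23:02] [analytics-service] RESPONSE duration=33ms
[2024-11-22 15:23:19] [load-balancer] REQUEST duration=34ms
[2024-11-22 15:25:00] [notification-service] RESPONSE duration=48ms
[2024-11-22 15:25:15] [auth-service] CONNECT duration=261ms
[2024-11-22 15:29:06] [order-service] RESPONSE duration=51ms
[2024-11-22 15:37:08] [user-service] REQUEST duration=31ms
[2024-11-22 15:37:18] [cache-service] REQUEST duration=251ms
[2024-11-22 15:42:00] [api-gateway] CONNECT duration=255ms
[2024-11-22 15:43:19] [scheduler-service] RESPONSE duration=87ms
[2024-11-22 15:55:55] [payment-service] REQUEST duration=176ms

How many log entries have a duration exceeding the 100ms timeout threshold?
4

To count timeouts:

1. Threshold: 100ms
2. Extract duration from each log entry
3. Count entries where duration > 100
4. Timeout count: 4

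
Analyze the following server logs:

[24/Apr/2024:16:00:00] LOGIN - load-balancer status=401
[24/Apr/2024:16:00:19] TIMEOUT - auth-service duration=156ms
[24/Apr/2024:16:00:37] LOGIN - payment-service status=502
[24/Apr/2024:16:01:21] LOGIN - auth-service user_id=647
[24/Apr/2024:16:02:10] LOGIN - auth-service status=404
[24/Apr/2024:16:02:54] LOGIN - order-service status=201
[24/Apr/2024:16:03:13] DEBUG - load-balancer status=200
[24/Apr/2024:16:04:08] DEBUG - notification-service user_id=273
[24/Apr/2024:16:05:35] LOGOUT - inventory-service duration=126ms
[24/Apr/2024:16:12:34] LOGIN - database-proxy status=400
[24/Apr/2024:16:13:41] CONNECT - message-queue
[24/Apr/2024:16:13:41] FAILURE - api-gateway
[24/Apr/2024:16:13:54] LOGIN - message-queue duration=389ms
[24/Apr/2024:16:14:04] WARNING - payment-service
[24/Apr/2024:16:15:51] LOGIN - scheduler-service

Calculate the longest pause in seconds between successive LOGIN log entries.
580

To find the longest gap:

1. Extract all LOGIN events in chronological order
2. Calculate time differences between consecutive events
3. Find the maximum difference
4. Longest gap: 580 seconds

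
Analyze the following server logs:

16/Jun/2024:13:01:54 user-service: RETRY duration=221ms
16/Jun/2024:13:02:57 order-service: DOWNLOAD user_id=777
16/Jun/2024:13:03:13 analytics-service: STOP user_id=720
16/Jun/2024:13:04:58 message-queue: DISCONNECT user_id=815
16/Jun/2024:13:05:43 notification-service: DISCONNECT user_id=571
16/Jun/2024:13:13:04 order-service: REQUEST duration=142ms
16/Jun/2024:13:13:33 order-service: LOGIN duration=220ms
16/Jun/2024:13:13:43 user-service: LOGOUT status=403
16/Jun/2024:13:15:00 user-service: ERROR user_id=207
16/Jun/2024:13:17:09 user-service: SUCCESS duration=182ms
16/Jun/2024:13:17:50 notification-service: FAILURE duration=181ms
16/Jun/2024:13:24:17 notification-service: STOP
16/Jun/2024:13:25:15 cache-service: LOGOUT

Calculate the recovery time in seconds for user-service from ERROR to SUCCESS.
129

To calculate recovery time:

1. Find ERROR event for user-service: 16/Jun/2024:13:15:00
2. Find next SUCCESS event for user-service: 16/Jun/2024:13:17:09
3. Recovery time: 16/Jun/2024:13:17:09 - 16/Jun/2024:13:15:00 = 129 seconds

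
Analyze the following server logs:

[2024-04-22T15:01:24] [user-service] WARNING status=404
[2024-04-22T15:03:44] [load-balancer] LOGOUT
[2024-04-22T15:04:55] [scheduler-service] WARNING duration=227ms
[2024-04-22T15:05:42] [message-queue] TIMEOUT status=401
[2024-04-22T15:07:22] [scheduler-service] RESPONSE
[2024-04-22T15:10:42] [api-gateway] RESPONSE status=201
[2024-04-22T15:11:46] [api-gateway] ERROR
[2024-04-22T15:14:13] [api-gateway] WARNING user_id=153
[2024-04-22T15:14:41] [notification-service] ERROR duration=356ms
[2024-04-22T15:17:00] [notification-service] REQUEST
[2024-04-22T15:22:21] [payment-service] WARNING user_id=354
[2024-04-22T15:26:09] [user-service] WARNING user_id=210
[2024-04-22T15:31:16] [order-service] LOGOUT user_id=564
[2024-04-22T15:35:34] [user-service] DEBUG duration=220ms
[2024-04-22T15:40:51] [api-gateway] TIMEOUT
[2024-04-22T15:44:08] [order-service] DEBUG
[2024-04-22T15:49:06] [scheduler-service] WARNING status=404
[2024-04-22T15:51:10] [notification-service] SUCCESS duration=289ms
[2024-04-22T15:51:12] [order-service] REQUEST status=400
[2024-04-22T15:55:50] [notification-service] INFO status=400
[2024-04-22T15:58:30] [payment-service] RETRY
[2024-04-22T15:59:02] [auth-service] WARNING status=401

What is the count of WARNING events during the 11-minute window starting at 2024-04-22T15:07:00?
1

To count events in the time window:

1. Window boundaries: 2024-04-22T15:07:00 to 2024-04-22T15:18:00
2. Filter for WARNING events within this window
3. Count matching events: 1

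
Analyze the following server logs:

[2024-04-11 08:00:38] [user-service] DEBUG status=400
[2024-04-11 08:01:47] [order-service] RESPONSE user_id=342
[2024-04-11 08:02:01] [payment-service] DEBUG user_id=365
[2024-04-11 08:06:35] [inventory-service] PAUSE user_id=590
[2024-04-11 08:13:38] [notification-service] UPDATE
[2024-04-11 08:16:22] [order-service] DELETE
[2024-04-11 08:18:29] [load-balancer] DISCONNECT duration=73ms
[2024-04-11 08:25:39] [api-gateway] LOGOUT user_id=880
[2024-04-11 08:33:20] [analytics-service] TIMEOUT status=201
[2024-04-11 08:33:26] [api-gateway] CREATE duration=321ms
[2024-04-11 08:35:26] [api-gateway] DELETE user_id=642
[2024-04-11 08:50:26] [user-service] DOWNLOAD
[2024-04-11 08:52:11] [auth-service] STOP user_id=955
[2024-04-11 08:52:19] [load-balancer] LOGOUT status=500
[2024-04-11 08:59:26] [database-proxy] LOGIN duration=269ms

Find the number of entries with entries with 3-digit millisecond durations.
2

To find matching entries:

1. Pattern to match: entries with 3-digit millisecond durations
2. Scan each log entry for the pattern
3. Count matches: 2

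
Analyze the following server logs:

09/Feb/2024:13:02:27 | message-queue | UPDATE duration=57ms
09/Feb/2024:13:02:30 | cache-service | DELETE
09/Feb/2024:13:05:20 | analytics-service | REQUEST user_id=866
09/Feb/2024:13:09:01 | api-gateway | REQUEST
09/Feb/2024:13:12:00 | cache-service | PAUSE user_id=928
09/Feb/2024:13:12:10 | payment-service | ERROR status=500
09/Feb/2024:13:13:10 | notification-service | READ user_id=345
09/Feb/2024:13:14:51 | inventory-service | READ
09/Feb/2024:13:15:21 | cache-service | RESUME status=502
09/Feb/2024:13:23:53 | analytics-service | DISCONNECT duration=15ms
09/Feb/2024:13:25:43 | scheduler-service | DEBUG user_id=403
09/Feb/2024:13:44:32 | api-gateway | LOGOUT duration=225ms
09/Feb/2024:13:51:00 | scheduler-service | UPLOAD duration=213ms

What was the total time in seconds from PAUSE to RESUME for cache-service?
201

To calculate state duration:

1. Find PAUSE event for cache-service: 09/Feb/2024:13:12:00
2. Find RESUME event for cache-service: 09/Feb/2024:13:15:21
3. Calculate duration: 09/Feb/2024:13:15:21 - 09/Feb/2024:13:12:00 = 201 seconds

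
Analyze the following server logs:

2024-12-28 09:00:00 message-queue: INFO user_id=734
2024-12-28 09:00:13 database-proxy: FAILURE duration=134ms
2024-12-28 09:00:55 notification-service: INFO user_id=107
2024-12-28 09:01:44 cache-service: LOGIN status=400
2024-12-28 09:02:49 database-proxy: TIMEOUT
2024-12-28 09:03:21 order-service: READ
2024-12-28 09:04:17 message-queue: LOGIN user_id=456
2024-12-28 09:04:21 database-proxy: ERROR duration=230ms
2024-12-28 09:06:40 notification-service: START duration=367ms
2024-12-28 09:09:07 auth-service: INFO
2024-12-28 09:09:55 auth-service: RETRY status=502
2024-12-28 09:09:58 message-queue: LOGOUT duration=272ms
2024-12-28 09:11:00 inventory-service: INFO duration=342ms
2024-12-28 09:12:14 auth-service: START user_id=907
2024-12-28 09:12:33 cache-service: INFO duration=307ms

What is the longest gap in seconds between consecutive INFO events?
492

To find the longest gap:

1. Extract all INFO events in chronological order
2. Calculate time differences between consecutive events
3. Find the maximum difference
4. Longest gap: 492 seconds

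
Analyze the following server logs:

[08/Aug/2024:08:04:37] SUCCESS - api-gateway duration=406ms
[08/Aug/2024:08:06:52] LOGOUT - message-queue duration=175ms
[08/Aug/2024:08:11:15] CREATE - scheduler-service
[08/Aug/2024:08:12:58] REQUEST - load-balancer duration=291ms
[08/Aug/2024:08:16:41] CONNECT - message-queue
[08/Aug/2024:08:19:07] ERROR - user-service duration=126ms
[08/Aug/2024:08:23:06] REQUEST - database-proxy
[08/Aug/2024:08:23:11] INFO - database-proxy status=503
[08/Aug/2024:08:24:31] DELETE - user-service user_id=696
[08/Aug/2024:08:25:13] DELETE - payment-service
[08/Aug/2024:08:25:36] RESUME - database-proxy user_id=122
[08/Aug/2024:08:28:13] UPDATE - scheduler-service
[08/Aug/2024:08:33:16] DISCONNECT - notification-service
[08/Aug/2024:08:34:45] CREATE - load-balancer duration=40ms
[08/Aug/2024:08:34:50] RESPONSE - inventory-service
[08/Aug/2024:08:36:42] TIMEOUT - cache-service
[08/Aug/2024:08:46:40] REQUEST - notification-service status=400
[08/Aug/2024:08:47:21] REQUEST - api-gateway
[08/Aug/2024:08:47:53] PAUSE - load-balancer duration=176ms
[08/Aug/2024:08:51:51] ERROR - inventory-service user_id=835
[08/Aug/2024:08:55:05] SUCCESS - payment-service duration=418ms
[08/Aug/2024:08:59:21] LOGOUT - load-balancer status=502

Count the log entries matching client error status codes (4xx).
1

To find matching entries:

1. Pattern to match: client error status codes (4xx)
2. Scan each log entry for the pattern
3. Count matches: 1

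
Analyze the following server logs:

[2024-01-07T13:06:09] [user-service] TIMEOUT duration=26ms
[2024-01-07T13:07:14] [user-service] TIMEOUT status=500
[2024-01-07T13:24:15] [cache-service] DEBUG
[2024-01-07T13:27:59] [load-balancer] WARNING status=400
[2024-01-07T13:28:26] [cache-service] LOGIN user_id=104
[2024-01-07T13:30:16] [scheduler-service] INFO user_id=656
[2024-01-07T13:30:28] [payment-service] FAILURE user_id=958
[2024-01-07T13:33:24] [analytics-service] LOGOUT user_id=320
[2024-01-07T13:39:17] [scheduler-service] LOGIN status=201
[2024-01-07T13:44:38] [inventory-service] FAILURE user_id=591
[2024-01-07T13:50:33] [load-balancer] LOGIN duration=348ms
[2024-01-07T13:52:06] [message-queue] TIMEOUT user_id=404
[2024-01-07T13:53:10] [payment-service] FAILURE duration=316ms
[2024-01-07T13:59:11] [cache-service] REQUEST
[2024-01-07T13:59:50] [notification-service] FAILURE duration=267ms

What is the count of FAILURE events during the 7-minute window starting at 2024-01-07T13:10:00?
0

To count events in the time window:

1. Window boundaries: 2024-01-07T13:10:00 to 2024-01-07T13:17:00
2. Filter for FAILURE events within this window
3. Count matching events: 0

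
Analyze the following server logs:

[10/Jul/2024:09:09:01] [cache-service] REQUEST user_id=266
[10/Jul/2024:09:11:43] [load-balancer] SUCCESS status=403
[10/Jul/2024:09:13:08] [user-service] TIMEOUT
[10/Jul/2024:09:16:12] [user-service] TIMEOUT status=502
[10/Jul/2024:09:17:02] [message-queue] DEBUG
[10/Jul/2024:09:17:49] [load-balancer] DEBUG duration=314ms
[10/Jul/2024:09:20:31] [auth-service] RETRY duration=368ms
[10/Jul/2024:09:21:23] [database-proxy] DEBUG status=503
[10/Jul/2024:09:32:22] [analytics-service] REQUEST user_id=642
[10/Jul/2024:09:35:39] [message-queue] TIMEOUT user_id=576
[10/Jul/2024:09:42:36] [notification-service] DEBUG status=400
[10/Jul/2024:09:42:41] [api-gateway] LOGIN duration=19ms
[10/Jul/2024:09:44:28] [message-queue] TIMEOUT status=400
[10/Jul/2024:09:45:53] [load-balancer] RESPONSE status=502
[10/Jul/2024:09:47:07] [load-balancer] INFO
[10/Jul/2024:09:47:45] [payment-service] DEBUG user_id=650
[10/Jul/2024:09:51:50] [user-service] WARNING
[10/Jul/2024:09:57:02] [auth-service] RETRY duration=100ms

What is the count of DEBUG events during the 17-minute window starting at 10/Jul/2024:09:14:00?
3

To count events in the time window:

1. Window boundaries: 10/Jul/2024:09:14:00 to 10/Jul/2024:09:31:00
2. Filter for DEBUG events within this window
3. Count matching events: 3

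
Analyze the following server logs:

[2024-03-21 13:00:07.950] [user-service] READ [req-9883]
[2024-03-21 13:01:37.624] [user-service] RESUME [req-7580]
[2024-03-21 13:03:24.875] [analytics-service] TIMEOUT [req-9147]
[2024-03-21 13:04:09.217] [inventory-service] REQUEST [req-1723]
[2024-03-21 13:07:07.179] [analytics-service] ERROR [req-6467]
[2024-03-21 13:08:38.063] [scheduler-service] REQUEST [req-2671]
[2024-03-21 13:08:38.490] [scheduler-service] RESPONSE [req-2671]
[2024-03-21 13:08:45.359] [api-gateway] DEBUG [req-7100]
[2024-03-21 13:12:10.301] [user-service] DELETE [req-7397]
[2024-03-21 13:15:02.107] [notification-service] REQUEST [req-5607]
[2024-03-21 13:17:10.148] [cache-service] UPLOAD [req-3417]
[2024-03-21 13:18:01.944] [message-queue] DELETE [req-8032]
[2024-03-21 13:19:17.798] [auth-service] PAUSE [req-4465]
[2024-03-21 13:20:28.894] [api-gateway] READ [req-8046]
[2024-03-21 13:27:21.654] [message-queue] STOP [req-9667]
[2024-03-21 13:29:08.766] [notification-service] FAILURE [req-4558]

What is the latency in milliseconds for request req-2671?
427

To calculate latency:

1. Find REQUEST with id req-2671: 2024-03-21 13:08:38.063
2. Find RESPONSE with id req-2671: 2024-03-21 13:08:38.490
3. Latency: 2024-03-21 13:08:38.490 - 2024-03-21 13:08:38.063 = 427ms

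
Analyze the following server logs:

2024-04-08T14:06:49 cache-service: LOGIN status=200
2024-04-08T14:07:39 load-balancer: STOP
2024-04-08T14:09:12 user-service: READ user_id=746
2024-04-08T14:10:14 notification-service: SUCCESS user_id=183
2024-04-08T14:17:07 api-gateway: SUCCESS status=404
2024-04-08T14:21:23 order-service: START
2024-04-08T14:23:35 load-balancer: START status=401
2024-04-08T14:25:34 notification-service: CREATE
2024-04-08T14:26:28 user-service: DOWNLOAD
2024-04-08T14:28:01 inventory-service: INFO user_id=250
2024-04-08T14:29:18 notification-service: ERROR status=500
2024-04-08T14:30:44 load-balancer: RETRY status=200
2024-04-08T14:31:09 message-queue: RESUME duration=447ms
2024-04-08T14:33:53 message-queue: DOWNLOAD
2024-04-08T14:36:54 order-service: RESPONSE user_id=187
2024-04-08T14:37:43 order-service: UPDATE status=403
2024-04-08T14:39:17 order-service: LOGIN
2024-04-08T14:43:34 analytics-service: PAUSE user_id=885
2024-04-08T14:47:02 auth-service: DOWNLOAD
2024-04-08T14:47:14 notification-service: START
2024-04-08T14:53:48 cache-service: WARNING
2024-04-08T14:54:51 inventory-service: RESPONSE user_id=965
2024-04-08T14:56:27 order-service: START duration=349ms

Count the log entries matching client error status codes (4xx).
3

To find matching entries:

1. Pattern to match: client error status codes (4xx)
2. Scan each log entry for the pattern
3. Count matches: 3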